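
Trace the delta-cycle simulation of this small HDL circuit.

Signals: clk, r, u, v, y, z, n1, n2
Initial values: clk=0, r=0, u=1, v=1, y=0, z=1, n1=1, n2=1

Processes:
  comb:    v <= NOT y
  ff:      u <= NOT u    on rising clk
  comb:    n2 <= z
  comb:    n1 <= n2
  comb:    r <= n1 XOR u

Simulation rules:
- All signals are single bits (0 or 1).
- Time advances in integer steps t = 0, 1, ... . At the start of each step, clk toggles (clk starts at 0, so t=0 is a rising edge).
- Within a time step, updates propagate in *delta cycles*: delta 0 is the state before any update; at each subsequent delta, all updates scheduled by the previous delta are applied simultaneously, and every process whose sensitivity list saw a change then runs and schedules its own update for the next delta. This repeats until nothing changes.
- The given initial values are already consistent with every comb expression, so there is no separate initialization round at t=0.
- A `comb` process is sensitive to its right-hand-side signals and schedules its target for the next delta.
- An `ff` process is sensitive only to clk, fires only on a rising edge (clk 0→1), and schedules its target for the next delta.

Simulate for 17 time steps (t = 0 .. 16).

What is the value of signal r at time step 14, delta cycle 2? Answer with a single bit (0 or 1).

1

[bits: v,y,n2,z,n1,u,r,clk]
t=0: Δ0=10111100 Δ1=10111101 Δ2=10111001 Δ3=10111011 | 3Δ
t=1: Δ0=10111011 Δ1=10111010 | 1Δ
t=2: Δ0=10111010 Δ1=10111011 Δ2=10111111 Δ3=10111101 | 3Δ
t=3: Δ0=10111101 Δ1=10111100 | 1Δ
t=4: Δ0=10111100 Δ1=10111101 Δ2=10111001 Δ3=10111011 | 3Δ
t=5: Δ0=10111011 Δ1=10111010 | 1Δ
t=6: Δ0=10111010 Δ1=10111011 Δ2=10111111 Δ3=10111101 | 3Δ
t=7: Δ0=10111101 Δ1=10111100 | 1Δ
t=8: Δ0=10111100 Δ1=10111101 Δ2=10111001 Δ3=10111011 | 3Δ
t=9: Δ0=10111011 Δ1=10111010 | 1Δ
t=10: Δ0=10111010 Δ1=10111011 Δ2=10111111 Δ3=10111101 | 3Δ
t=11: Δ0=10111101 Δ1=10111100 | 1Δ
t=12: Δ0=10111100 Δ1=10111101 Δ2=10111001 Δ3=10111011 | 3Δ
t=13: Δ0=10111011 Δ1=10111010 | 1Δ
t=14: Δ0=10111010 Δ1=10111011 Δ2=10111111 Δ3=10111101 | 3Δ
t=15: Δ0=10111101 Δ1=10111100 | 1Δ
t=16: Δ0=10111100 Δ1=10111101 Δ2=10111001 Δ3=10111011 | 3Δ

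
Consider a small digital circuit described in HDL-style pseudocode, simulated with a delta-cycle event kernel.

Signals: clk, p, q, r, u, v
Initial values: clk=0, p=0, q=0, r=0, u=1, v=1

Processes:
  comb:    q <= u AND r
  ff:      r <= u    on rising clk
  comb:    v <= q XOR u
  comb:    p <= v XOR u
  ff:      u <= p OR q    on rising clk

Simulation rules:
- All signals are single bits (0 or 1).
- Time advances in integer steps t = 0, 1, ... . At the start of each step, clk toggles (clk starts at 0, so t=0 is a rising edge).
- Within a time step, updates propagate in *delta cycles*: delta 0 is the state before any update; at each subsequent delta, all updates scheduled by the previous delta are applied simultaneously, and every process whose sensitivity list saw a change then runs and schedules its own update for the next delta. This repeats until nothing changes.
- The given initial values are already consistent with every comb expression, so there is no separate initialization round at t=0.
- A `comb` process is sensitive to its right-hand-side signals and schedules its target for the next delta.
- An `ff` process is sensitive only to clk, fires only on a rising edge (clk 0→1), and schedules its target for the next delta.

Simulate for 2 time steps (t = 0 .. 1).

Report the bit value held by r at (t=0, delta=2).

t0.Δ0 v=1 clk=0 p=0 q=0 u=1 r=0
t0.Δ1 v=1 clk=1 p=0 q=0 u=1 r=0
t0.Δ2 v=1 clk=1 p=0 q=0 u=0 r=1
t0.Δ3 v=0 clk=1 p=1 q=0 u=0 r=1
t0.Δ4 v=0 clk=1 p=0 q=0 u=0 r=1
t1.Δ0 v=0 clk=1 p=0 q=0 u=0 r=1
t1.Δ1 v=0 clk=0 p=0 q=0 u=0 r=1

1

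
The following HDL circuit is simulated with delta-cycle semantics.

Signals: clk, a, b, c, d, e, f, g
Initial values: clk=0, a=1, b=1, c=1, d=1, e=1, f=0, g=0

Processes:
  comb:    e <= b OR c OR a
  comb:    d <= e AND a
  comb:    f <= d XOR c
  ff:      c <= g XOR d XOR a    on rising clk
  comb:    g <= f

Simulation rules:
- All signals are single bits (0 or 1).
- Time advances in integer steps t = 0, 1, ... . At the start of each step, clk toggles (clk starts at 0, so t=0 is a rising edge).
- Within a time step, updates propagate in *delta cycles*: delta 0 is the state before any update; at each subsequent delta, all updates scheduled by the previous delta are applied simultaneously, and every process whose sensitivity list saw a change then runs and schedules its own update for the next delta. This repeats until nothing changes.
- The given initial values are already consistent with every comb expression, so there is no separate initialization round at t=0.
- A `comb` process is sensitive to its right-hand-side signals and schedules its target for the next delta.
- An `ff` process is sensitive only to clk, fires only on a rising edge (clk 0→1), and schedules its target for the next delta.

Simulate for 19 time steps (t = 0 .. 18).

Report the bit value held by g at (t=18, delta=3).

1

[bits: e,clk,d,a,c,b,g,f]
t=0: Δ0=10111100 Δ1=11111100 Δ2=11110100 Δ3=11110101 Δ4=11110111 | 4Δ
t=1: Δ0=11110111 Δ1=10110111 | 1Δ
t=2: Δ0=10110111 Δ1=11110111 Δ2=11111111 Δ3=11111110 Δ4=11111100 | 4Δ
t=3: Δ0=11111100 Δ1=10111100 | 1Δ
t=4: Δ0=10111100 Δ1=11111100 Δ2=11110100 Δ3=11110101 Δ4=11110111 | 4Δ
t=5: Δ0=11110111 Δ1=10110111 | 1Δ
t=6: Δ0=10110111 Δ1=11110111 Δ2=11111111 Δ3=11111110 Δ4=11111100 | 4Δ
t=7: Δ0=11111100 Δ1=10111100 | 1Δ
t=8: Δ0=10111100 Δ1=11111100 Δ2=11110100 Δ3=11110101 Δ4=11110111 | 4Δ
t=9: Δ0=11110111 Δ1=10110111 | 1Δ
t=10: Δ0=10110111 Δ1=11110111 Δ2=11111111 Δ3=11111110 Δ4=11111100 | 4Δ
t=11: Δ0=11111100 Δ1=10111100 | 1Δ
t=12: Δ0=10111100 Δ1=11111100 Δ2=11110100 Δ3=11110101 Δ4=11110111 | 4Δ
t=13: Δ0=11110111 Δ1=10110111 | 1Δ
t=14: Δ0=10110111 Δ1=11110111 Δ2=11111111 Δ3=11111110 Δ4=11111100 | 4Δ
t=15: Δ0=11111100 Δ1=10111100 | 1Δ
t=16: Δ0=10111100 Δ1=11111100 Δ2=11110100 Δ3=11110101 Δ4=11110111 | 4Δ
t=17: Δ0=11110111 Δ1=10110111 | 1Δ
t=18: Δ0=10110111 Δ1=11110111 Δ2=11111111 Δ3=11111110 Δ4=11111100 | 4Δ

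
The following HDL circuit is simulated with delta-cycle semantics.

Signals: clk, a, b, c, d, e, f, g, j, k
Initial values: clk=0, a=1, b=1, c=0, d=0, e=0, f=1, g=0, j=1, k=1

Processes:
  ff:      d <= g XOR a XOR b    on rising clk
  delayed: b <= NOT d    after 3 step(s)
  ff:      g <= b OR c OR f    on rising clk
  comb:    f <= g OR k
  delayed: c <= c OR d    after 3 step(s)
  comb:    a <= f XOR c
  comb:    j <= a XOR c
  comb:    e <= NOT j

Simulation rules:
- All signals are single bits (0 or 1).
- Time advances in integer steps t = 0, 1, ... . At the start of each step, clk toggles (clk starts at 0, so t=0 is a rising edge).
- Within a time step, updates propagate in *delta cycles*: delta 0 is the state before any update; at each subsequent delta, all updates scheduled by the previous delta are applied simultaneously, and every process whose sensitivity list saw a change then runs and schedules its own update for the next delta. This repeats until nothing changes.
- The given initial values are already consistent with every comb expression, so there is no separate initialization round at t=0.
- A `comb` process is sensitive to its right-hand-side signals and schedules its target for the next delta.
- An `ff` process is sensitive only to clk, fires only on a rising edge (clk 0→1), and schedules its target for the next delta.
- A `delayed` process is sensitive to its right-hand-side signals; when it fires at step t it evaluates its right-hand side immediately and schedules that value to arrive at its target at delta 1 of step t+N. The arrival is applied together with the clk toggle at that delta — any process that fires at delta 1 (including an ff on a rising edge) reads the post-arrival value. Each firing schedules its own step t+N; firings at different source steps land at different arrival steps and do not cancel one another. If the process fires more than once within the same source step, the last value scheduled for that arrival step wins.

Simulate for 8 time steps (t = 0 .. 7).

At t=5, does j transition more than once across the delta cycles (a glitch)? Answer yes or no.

yes

[bits: b,e,g,d,f,c,j,k,clk,a]
t=0: Δ0=1000101101 Δ1=1000101111 Δ2=1010101111 | 2Δ
t=1: Δ0=1010101111 Δ1=1010101101 | 1Δ
t=2: Δ0=1010101101 Δ1=1010101111 Δ2=1011101111 | 2Δ
t=3: Δ0=1011101111 Δ1=1011101101 | 1Δ
t=4: Δ0=1011101101 Δ1=1011101111 | 1Δ
t=5: Δ0=1011101111 Δ1=0011111101 Δ2=0011110100 Δ3=0111111100 Δ4=0011111100 | 4Δ
t=6: Δ0=0011111100 Δ1=0011111110 | 1Δ
t=7: Δ0=0011111110 Δ1=0011111100 | 1Δ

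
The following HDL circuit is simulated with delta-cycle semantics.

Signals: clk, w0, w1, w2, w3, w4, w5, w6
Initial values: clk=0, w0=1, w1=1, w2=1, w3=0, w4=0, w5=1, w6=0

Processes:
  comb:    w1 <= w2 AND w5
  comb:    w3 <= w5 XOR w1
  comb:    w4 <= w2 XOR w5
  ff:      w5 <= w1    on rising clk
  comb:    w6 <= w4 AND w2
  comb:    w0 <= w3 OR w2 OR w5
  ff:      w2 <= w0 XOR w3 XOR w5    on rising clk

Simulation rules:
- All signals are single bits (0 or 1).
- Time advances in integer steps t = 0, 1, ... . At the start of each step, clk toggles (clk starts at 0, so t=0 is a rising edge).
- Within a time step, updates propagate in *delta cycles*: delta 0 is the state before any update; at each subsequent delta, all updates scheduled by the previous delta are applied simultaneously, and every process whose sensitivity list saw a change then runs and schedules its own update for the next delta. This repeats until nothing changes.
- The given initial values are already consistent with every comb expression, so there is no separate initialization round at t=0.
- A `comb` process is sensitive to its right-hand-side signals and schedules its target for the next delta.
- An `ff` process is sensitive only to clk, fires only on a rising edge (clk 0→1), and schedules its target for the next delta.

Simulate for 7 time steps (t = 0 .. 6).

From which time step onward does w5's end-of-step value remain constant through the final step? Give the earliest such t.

[bits: w6,w0,w5,clk,w3,w1,w4,w2]
t=0: Δ0=01100101 Δ1=01110101 Δ2=01110100 Δ3=01110010 Δ4=01111010 | 4Δ
t=1: Δ0=01111010 Δ1=01101010 | 1Δ
t=2: Δ0=01101010 Δ1=01111010 Δ2=01011011 Δ3=11010011 | 3Δ
t=3: Δ0=11010011 Δ1=11000011 | 1Δ
t=4: Δ0=11000011 Δ1=11010011 | 1Δ
t=5: Δ0=11010011 Δ1=11000011 | 1Δ
t=6: Δ0=11000011 Δ1=11010011 | 1Δ

2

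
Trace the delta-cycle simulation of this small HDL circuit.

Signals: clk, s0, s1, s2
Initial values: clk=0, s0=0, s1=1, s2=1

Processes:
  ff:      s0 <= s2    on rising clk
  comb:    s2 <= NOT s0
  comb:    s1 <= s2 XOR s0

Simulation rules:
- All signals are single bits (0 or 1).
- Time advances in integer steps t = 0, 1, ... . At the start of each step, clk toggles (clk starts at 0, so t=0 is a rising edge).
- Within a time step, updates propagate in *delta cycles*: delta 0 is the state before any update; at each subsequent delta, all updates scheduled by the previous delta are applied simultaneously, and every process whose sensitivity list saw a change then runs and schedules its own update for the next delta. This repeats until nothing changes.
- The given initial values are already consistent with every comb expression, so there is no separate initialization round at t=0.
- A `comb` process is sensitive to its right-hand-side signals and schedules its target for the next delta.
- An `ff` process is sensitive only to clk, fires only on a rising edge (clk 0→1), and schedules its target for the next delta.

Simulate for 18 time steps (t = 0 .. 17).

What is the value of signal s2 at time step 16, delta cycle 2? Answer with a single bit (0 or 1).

t=0 Δ0: s2=1 s1=1 s0=0 clk=0
  Δ1: clk:0→1
  Δ2: s0:0→1
  Δ3: s2:1→0, s1:1→0
  Δ4: s1:0→1
  (4Δ to stable)
t=1 Δ0: s2=0 s1=1 s0=1 clk=1
  Δ1: clk:1→0
  (1Δ to stable)
t=2 Δ0: s2=0 s1=1 s0=1 clk=0
  Δ1: clk:0→1
  Δ2: s0:1→0
  Δ3: s2:0→1, s1:1→0
  Δ4: s1:0→1
  (4Δ to stable)
t=3 Δ0: s2=1 s1=1 s0=0 clk=1
  Δ1: clk:1→0
  (1Δ to stable)
t=4 Δ0: s2=1 s1=1 s0=0 clk=0
  Δ1: clk:0→1
  Δ2: s0:0→1
  Δ3: s2:1→0, s1:1→0
  Δ4: s1:0→1
  (4Δ to stable)
t=5 Δ0: s2=0 s1=1 s0=1 clk=1
  Δ1: clk:1→0
  (1Δ to stable)
t=6 Δ0: s2=0 s1=1 s0=1 clk=0
  Δ1: clk:0→1
  Δ2: s0:1→0
  Δ3: s2:0→1, s1:1→0
  Δ4: s1:0→1
  (4Δ to stable)
t=7 Δ0: s2=1 s1=1 s0=0 clk=1
  Δ1: clk:1→0
  (1Δ to stable)
t=8 Δ0: s2=1 s1=1 s0=0 clk=0
  Δ1: clk:0→1
  Δ2: s0:0→1
  Δ3: s2:1→0, s1:1→0
  Δ4: s1:0→1
  (4Δ to stable)
t=9 Δ0: s2=0 s1=1 s0=1 clk=1
  Δ1: clk:1→0
  (1Δ to stable)
t=10 Δ0: s2=0 s1=1 s0=1 clk=0
  Δ1: clk:0→1
  Δ2: s0:1→0
  Δ3: s2:0→1, s1:1→0
  Δ4: s1:0→1
  (4Δ to stable)
t=11 Δ0: s2=1 s1=1 s0=0 clk=1
  Δ1: clk:1→0
  (1Δ to stable)
t=12 Δ0: s2=1 s1=1 s0=0 clk=0
  Δ1: clk:0→1
  Δ2: s0:0→1
  Δ3: s2:1→0, s1:1→0
  Δ4: s1:0→1
  (4Δ to stable)
t=13 Δ0: s2=0 s1=1 s0=1 clk=1
  Δ1: clk:1→0
  (1Δ to stable)
t=14 Δ0: s2=0 s1=1 s0=1 clk=0
  Δ1: clk:0→1
  Δ2: s0:1→0
  Δ3: s2:0→1, s1:1→0
  Δ4: s1:0→1
  (4Δ to stable)
t=15 Δ0: s2=1 s1=1 s0=0 clk=1
  Δ1: clk:1→0
  (1Δ to stable)
t=16 Δ0: s2=1 s1=1 s0=0 clk=0
  Δ1: clk:0→1
  Δ2: s0:0→1
  Δ3: s2:1→0, s1:1→0
  Δ4: s1:0→1
  (4Δ to stable)
t=17 Δ0: s2=0 s1=1 s0=1 clk=1
  Δ1: clk:1→0
  (1Δ to stable)

1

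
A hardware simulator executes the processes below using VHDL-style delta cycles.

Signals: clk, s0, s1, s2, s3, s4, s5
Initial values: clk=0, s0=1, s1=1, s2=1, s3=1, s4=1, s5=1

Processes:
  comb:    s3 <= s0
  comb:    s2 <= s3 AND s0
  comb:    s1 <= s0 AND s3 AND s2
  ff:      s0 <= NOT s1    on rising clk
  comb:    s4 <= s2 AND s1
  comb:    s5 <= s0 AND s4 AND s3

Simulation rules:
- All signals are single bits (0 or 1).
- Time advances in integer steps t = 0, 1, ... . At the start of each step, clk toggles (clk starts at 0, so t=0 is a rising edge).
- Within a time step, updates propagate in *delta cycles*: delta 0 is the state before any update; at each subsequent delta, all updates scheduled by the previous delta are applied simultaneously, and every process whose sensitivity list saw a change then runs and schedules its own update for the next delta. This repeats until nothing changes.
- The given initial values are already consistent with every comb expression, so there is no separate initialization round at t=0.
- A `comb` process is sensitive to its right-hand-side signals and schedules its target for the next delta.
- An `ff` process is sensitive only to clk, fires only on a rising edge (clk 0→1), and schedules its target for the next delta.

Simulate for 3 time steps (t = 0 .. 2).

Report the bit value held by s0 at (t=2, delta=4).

[bits: s1,s0,s3,s4,s2,clk,s5]
t=0: Δ0=1111101 Δ1=1111111 Δ2=1011111 Δ3=0001010 Δ4=0000010 | 4Δ
t=1: Δ0=0000010 Δ1=0000000 | 1Δ
t=2: Δ0=0000000 Δ1=0000010 Δ2=0100010 Δ3=0110010 Δ4=0110110 Δ5=1110110 Δ6=1111110 Δ7=1111111 | 7Δ

1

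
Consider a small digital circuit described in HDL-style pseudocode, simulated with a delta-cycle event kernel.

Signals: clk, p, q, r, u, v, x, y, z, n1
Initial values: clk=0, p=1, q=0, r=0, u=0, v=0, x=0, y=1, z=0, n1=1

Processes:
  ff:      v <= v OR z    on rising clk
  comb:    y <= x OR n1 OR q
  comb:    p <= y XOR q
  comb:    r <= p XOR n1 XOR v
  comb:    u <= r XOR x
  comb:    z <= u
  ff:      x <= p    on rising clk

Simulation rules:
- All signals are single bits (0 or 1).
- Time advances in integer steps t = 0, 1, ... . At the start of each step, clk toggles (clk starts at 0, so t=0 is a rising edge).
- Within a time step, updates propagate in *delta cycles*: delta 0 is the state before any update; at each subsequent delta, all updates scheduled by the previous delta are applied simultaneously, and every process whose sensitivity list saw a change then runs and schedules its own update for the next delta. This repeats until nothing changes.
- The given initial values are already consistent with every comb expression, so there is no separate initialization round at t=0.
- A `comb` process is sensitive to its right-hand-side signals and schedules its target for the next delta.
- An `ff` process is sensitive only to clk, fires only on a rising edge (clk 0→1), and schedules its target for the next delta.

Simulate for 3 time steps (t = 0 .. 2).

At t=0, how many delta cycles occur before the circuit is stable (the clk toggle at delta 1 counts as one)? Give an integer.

[bits: u,n1,y,p,r,z,q,v,x,clk]
t=0: Δ0=0111000000 Δ1=0111000001 Δ2=0111000011 Δ3=1111000011 Δ4=1111010011 | 4Δ
t=1: Δ0=1111010011 Δ1=1111010010 | 1Δ
t=2: Δ0=1111010010 Δ1=1111010011 Δ2=1111010111 Δ3=1111110111 Δ4=0111110111 Δ5=0111100111 | 5Δ

4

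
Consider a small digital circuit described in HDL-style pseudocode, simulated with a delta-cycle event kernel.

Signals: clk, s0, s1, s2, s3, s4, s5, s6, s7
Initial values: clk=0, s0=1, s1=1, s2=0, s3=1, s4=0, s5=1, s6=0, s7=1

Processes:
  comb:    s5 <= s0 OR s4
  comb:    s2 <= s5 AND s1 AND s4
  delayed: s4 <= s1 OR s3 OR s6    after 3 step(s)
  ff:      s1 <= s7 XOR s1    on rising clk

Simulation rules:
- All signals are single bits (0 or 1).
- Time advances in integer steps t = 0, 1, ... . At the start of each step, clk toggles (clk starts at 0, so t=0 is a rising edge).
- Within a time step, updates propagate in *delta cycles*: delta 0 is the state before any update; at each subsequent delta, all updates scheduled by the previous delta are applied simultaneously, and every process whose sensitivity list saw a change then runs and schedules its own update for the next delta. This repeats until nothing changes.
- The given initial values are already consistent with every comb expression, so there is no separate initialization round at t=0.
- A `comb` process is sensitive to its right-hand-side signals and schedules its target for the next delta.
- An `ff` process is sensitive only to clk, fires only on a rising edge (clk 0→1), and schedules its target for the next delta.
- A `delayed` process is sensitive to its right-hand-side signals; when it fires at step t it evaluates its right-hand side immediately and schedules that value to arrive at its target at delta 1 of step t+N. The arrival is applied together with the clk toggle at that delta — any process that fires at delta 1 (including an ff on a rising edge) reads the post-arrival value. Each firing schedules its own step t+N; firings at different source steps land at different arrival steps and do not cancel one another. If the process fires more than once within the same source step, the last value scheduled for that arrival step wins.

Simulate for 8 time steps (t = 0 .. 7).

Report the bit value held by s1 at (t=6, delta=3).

[bits: s1,s2,s4,s7,s5,s3,s0,clk,s6]
t=0: Δ0=100111100 Δ1=100111110 Δ2=000111110 | 2Δ
t=1: Δ0=000111110 Δ1=000111100 | 1Δ
t=2: Δ0=000111100 Δ1=000111110 Δ2=100111110 | 2Δ
t=3: Δ0=100111110 Δ1=101111100 Δ2=111111100 | 2Δ
t=4: Δ0=111111100 Δ1=111111110 Δ2=011111110 Δ3=001111110 | 3Δ
t=5: Δ0=001111110 Δ1=001111100 | 1Δ
t=6: Δ0=001111100 Δ1=001111110 Δ2=101111110 Δ3=111111110 | 3Δ
t=7: Δ0=111111110 Δ1=111111100 | 1Δ

1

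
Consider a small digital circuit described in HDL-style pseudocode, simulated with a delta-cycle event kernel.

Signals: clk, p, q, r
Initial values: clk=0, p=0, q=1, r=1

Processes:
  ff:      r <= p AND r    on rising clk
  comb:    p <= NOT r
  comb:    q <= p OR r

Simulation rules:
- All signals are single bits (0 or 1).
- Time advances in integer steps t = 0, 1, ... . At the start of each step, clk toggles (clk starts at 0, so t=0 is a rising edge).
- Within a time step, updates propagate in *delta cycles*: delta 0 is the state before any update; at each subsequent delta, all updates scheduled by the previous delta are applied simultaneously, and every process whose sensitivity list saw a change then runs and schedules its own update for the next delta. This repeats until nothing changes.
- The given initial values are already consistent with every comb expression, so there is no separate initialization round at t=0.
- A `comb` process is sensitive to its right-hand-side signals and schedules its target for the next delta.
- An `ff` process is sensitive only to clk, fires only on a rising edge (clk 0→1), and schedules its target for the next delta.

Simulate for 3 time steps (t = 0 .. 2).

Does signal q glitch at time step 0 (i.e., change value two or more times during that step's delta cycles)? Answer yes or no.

yes

t=0 Δ0: clk=0 r=1 p=0 q=1
  Δ1: clk:0→1
  Δ2: r:1→0
  Δ3: p:0→1, q:1→0
  Δ4: q:0→1
  (4Δ to stable)
t=1 Δ0: clk=1 r=0 p=1 q=1
  Δ1: clk:1→0
  (1Δ to stable)
t=2 Δ0: clk=0 r=0 p=1 q=1
  Δ1: clk:0→1
  (1Δ to stable)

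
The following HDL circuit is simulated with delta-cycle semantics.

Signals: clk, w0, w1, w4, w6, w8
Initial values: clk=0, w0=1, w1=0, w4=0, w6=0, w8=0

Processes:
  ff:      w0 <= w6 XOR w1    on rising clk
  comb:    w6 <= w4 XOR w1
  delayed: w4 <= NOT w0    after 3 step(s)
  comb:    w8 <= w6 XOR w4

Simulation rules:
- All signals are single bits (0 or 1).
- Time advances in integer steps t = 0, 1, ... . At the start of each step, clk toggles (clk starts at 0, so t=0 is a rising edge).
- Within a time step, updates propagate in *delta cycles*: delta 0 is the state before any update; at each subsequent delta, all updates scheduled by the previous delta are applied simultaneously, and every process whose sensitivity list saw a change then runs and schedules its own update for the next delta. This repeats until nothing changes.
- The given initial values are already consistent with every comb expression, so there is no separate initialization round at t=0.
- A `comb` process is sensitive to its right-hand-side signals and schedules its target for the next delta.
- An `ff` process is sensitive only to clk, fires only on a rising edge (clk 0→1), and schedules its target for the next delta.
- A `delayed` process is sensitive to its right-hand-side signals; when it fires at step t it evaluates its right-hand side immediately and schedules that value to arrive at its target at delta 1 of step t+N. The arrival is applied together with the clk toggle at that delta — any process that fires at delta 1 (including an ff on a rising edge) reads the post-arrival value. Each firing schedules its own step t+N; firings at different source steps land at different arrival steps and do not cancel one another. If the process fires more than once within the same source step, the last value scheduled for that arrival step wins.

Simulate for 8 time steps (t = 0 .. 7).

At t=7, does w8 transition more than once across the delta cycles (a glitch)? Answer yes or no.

yes

t=0 Δ0: w1=0 w4=0 w8=0 w0=1 w6=0 clk=0
  Δ1: clk:0→1
  Δ2: w0:1→0
  (2Δ to stable)
t=1 Δ0: w1=0 w4=0 w8=0 w0=0 w6=0 clk=1
  Δ1: clk:1→0
  (1Δ to stable)
t=2 Δ0: w1=0 w4=0 w8=0 w0=0 w6=0 clk=0
  Δ1: clk:0→1
  (1Δ to stable)
t=3 Δ0: w1=0 w4=0 w8=0 w0=0 w6=0 clk=1
  Δ1: w4:0→1, clk:1→0
  Δ2: w8:0→1, w6:0→1
  Δ3: w8:1→0
  (3Δ to stable)
t=4 Δ0: w1=0 w4=1 w8=0 w0=0 w6=1 clk=0
  Δ1: clk:0→1
  Δ2: w0:0→1
  (2Δ to stable)
t=5 Δ0: w1=0 w4=1 w8=0 w0=1 w6=1 clk=1
  Δ1: clk:1→0
  (1Δ to stable)
t=6 Δ0: w1=0 w4=1 w8=0 w0=1 w6=1 clk=0
  Δ1: clk:0→1
  (1Δ to stable)
t=7 Δ0: w1=0 w4=1 w8=0 w0=1 w6=1 clk=1
  Δ1: w4:1→0, clk:1→0
  Δ2: w8:0→1, w6:1→0
  Δ3: w8:1→0
  (3Δ to stable)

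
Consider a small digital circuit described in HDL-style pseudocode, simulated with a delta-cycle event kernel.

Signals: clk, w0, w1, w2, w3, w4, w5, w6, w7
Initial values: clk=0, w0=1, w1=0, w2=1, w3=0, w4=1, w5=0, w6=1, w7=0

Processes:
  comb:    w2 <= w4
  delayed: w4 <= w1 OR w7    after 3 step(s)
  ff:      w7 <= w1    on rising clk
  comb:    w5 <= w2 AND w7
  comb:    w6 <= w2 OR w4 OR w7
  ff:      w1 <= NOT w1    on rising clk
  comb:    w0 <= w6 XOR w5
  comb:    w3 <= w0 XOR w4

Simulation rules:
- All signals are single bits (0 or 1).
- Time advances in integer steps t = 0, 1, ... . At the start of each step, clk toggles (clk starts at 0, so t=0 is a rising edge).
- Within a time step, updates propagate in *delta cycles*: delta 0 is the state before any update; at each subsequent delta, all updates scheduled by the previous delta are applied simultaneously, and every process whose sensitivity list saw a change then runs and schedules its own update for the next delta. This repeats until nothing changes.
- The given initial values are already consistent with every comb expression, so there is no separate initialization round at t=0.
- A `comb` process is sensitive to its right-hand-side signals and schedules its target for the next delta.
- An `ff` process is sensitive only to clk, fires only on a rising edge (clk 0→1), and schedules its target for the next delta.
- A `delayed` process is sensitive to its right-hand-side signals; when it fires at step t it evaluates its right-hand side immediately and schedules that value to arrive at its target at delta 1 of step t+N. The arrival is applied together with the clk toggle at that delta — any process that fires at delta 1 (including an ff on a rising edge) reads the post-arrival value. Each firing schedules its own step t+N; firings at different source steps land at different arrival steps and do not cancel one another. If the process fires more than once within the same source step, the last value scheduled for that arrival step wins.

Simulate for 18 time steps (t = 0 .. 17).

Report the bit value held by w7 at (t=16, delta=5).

0

[bits: clk,w7,w3,w0,w1,w4,w2,w5,w6]
t=0: Δ0=000101101 Δ1=100101101 Δ2=100111101 | 2Δ
t=1: Δ0=100111101 Δ1=000111101 | 1Δ
t=2: Δ0=000111101 Δ1=100111101 Δ2=110101101 Δ3=110101111 Δ4=110001111 Δ5=111001111 | 5Δ
t=3: Δ0=111001111 Δ1=011001111 | 1Δ
t=4: Δ0=011001111 Δ1=111001111 Δ2=101011111 Δ3=101011101 Δ4=101111101 Δ5=100111101 | 5Δ
t=5: Δ0=100111101 Δ1=000111101 | 1Δ
t=6: Δ0=000111101 Δ1=100111101 Δ2=110101101 Δ3=110101111 Δ4=110001111 Δ5=111001111 | 5Δ
t=7: Δ0=111001111 Δ1=011001111 | 1Δ
t=8: Δ0=011001111 Δ1=111001111 Δ2=101011111 Δ3=101011101 Δ4=101111101 Δ5=100111101 | 5Δ
t=9: Δ0=100111101 Δ1=000111101 | 1Δ
t=10: Δ0=000111101 Δ1=100111101 Δ2=110101101 Δ3=110101111 Δ4=110001111 Δ5=111001111 | 5Δ
t=11: Δ0=111001111 Δ1=011001111 | 1Δ
t=12: Δ0=011001111 Δ1=111001111 Δ2=101011111 Δ3=101011101 Δ4=101111101 Δ5=100111101 | 5Δ
t=13: Δ0=100111101 Δ1=000111101 | 1Δ
t=14: Δ0=000111101 Δ1=100111101 Δ2=110101101 Δ3=110101111 Δ4=110001111 Δ5=111001111 | 5Δ
t=15: Δ0=111001111 Δ1=011001111 | 1Δ
t=16: Δ0=011001111 Δ1=111001111 Δ2=101011111 Δ3=101011101 Δ4=101111101 Δ5=100111101 | 5Δ
t=17: Δ0=100111101 Δ1=000111101 | 1Δ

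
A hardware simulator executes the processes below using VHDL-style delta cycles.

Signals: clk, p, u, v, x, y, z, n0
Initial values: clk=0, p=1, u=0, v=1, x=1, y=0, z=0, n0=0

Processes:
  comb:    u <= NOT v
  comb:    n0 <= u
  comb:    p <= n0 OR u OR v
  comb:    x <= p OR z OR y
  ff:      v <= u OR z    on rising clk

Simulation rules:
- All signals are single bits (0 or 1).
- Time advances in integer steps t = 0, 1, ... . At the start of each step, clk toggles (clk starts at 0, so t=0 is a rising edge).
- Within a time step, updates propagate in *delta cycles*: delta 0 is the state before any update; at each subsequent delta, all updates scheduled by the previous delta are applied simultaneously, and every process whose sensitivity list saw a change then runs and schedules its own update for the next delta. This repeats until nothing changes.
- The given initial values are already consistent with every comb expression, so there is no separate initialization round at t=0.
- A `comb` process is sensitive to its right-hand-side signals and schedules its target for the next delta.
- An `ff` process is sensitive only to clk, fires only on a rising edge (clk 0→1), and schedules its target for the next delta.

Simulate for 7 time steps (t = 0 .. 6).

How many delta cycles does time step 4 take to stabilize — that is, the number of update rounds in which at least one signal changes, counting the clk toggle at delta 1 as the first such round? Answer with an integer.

[bits: y,z,n0,v,p,u,x,clk]
t=0: Δ0=00011010 Δ1=00011011 Δ2=00001011 Δ3=00000111 Δ4=00101101 Δ5=00101111 | 5Δ
t=1: Δ0=00101111 Δ1=00101110 | 1Δ
t=2: Δ0=00101110 Δ1=00101111 Δ2=00111111 Δ3=00111011 Δ4=00011011 | 4Δ
t=3: Δ0=00011011 Δ1=00011010 | 1Δ
t=4: Δ0=00011010 Δ1=00011011 Δ2=00001011 Δ3=00000111 Δ4=00101101 Δ5=00101111 | 5Δ
t=5: Δ0=00101111 Δ1=00101110 | 1Δ
t=6: Δ0=00101110 Δ1=00101111 Δ2=00111111 Δ3=00111011 Δ4=00011011 | 4Δ

5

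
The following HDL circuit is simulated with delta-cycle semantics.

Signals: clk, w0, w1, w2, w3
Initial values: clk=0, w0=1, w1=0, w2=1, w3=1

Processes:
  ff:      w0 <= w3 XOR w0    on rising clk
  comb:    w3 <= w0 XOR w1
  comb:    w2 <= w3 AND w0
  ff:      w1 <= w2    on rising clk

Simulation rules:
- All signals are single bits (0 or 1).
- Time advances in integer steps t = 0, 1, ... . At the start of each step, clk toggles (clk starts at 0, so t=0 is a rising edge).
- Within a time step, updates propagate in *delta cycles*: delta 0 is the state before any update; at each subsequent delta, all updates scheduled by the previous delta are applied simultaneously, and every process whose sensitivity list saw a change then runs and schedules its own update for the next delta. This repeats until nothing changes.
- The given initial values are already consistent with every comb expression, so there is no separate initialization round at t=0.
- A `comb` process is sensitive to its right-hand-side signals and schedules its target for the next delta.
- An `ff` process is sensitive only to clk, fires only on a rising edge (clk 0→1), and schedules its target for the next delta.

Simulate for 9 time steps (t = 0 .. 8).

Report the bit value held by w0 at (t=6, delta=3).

[bits: w0,w3,w2,clk,w1]
t=0: Δ0=11100 Δ1=11110 Δ2=01111 Δ3=01011 | 3Δ
t=1: Δ0=01011 Δ1=01001 | 1Δ
t=2: Δ0=01001 Δ1=01011 Δ2=11010 Δ3=11110 | 3Δ
t=3: Δ0=11110 Δ1=11100 | 1Δ
t=4: Δ0=11100 Δ1=11110 Δ2=01111 Δ3=01011 | 3Δ
t=5: Δ0=01011 Δ1=01001 | 1Δ
t=6: Δ0=01001 Δ1=01011 Δ2=11010 Δ3=11110 | 3Δ
t=7: Δ0=11110 Δ1=11100 | 1Δ
t=8: Δ0=11100 Δ1=11110 Δ2=01111 Δ3=01011 | 3Δ

1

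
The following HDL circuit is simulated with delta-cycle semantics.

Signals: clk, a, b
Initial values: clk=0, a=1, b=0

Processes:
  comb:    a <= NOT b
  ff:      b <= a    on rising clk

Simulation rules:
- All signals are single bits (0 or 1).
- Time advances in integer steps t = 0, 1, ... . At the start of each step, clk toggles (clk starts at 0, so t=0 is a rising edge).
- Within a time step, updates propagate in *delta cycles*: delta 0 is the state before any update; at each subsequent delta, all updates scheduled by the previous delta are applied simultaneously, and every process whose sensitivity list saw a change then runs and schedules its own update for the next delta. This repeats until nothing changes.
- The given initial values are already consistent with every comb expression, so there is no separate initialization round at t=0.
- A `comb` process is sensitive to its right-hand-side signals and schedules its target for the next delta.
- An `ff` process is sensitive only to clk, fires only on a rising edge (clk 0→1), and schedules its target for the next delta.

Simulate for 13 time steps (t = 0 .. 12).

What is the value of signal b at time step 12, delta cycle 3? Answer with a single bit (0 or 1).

1

t0.Δ0 a=1 b=0 clk=0
t0.Δ1 a=1 b=0 clk=1
t0.Δ2 a=1 b=1 clk=1
t0.Δ3 a=0 b=1 clk=1
t1.Δ0 a=0 b=1 clk=1
t1.Δ1 a=0 b=1 clk=0
t2.Δ0 a=0 b=1 clk=0
t2.Δ1 a=0 b=1 clk=1
t2.Δ2 a=0 b=0 clk=1
t2.Δ3 a=1 b=0 clk=1
t3.Δ0 a=1 b=0 clk=1
t3.Δ1 a=1 b=0 clk=0
t4.Δ0 a=1 b=0 clk=0
t4.Δ1 a=1 b=0 clk=1
t4.Δ2 a=1 b=1 clk=1
t4.Δ3 a=0 b=1 clk=1
t5.Δ0 a=0 b=1 clk=1
t5.Δ1 a=0 b=1 clk=0
t6.Δ0 a=0 b=1 clk=0
t6.Δ1 a=0 b=1 clk=1
t6.Δ2 a=0 b=0 clk=1
t6.Δ3 a=1 b=0 clk=1
t7.Δ0 a=1 b=0 clk=1
t7.Δ1 a=1 b=0 clk=0
t8.Δ0 a=1 b=0 clk=0
t8.Δ1 a=1 b=0 clk=1
t8.Δ2 a=1 b=1 clk=1
t8.Δ3 a=0 b=1 clk=1
t9.Δ0 a=0 b=1 clk=1
t9.Δ1 a=0 b=1 clk=0
t10.Δ0 a=0 b=1 clk=0
t10.Δ1 a=0 b=1 clk=1
t10.Δ2 a=0 b=0 clk=1
t10.Δ3 a=1 b=0 clk=1
t11.Δ0 a=1 b=0 clk=1
t11.Δ1 a=1 b=0 clk=0
t12.Δ0 a=1 b=0 clk=0
t12.Δ1 a=1 b=0 clk=1
t12.Δ2 a=1 b=1 clk=1
t12.Δ3 a=0 b=1 clk=1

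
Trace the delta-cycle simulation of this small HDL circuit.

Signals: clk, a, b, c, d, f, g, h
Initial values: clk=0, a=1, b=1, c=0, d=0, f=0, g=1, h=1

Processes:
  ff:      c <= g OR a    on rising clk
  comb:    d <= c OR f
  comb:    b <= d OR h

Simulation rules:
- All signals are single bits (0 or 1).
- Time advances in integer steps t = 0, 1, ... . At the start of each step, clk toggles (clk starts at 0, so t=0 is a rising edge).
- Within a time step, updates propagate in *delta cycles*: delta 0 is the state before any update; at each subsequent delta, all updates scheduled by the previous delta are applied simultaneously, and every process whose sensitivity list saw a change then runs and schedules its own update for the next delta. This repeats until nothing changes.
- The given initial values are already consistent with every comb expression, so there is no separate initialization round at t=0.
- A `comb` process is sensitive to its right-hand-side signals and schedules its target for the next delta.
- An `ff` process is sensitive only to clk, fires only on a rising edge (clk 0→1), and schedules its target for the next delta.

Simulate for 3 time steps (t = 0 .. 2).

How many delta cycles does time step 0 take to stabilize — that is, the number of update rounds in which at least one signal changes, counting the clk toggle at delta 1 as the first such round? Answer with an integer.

t=0 Δ0: f=0 clk=0 g=1 d=0 b=1 h=1 c=0 a=1
  Δ1: clk:0→1
  Δ2: c:0→1
  Δ3: d:0→1
  (3Δ to stable)
t=1 Δ0: f=0 clk=1 g=1 d=1 b=1 h=1 c=1 a=1
  Δ1: clk:1→0
  (1Δ to stable)
t=2 Δ0: f=0 clk=0 g=1 d=1 b=1 h=1 c=1 a=1
  Δ1: clk:0→1
  (1Δ to stable)

3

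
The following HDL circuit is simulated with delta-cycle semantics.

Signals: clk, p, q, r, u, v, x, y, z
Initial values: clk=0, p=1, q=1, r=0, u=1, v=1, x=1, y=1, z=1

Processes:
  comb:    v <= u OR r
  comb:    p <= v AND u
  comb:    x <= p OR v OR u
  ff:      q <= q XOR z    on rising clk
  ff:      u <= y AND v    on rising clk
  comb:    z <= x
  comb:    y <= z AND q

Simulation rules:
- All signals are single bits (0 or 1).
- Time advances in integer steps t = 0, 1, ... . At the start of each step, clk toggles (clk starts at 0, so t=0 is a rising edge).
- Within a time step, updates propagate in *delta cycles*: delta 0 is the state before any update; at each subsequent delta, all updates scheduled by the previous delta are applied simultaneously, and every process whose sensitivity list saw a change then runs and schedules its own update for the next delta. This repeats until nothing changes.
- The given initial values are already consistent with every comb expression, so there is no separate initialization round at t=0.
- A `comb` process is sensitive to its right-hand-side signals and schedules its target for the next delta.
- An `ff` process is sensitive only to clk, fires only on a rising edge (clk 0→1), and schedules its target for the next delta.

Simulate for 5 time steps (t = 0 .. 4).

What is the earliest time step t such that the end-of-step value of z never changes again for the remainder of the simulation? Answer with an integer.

t0.Δ0 q=1 r=0 clk=0 u=1 p=1 y=1 v=1 z=1 x=1
t0.Δ1 q=1 r=0 clk=1 u=1 p=1 y=1 v=1 z=1 x=1
t0.Δ2 q=0 r=0 clk=1 u=1 p=1 y=1 v=1 z=1 x=1
t0.Δ3 q=0 r=0 clk=1 u=1 p=1 y=0 v=1 z=1 x=1
t1.Δ0 q=0 r=0 clk=1 u=1 p=1 y=0 v=1 z=1 x=1
t1.Δ1 q=0 r=0 clk=0 u=1 p=1 y=0 v=1 z=1 x=1
t2.Δ0 q=0 r=0 clk=0 u=1 p=1 y=0 v=1 z=1 x=1
t2.Δ1 q=0 r=0 clk=1 u=1 p=1 y=0 v=1 z=1 x=1
t2.Δ2 q=1 r=0 clk=1 u=0 p=1 y=0 v=1 z=1 x=1
t2.Δ3 q=1 r=0 clk=1 u=0 p=0 y=1 v=0 z=1 x=1
t2.Δ4 q=1 r=0 clk=1 u=0 p=0 y=1 v=0 z=1 x=0
t2.Δ5 q=1 r=0 clk=1 u=0 p=0 y=1 v=0 z=0 x=0
t2.Δ6 q=1 r=0 clk=1 u=0 p=0 y=0 v=0 z=0 x=0
t3.Δ0 q=1 r=0 clk=1 u=0 p=0 y=0 v=0 z=0 x=0
t3.Δ1 q=1 r=0 clk=0 u=0 p=0 y=0 v=0 z=0 x=0
t4.Δ0 q=1 r=0 clk=0 u=0 p=0 y=0 v=0 z=0 x=0
t4.Δ1 q=1 r=0 clk=1 u=0 p=0 y=0 v=0 z=0 x=0

2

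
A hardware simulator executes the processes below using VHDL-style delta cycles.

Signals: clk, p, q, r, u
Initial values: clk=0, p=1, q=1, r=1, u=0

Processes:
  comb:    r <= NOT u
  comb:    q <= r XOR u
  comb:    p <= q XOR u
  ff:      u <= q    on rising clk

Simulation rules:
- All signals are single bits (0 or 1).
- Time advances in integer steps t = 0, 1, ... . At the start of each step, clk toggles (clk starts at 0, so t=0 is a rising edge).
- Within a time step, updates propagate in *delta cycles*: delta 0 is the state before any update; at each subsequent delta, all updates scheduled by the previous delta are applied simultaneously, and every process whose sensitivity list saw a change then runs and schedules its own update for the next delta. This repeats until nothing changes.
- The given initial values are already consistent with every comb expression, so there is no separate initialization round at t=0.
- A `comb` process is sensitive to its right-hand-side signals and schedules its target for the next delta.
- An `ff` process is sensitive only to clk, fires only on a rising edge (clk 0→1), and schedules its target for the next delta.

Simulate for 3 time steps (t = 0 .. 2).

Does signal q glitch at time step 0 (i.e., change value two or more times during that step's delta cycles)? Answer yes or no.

yes

[bits: p,u,r,clk,q]
t=0: Δ0=10101 Δ1=10111 Δ2=11111 Δ3=01010 Δ4=11011 Δ5=01011 | 5Δ
t=1: Δ0=01011 Δ1=01001 | 1Δ
t=2: Δ0=01001 Δ1=01011 | 1Δ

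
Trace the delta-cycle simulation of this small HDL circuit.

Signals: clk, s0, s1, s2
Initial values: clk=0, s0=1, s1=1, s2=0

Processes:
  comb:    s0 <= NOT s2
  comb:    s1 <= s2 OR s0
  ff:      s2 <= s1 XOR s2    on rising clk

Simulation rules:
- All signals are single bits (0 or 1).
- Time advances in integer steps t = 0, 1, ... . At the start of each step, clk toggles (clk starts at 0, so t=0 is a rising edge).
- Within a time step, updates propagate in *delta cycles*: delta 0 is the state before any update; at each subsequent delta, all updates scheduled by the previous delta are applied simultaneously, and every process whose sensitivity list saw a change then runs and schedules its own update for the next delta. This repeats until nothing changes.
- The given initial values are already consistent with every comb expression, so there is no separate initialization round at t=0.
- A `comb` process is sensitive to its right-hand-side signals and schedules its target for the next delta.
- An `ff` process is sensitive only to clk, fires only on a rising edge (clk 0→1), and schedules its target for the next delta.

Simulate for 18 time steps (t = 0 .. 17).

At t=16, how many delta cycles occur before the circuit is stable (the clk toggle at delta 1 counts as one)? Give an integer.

[bits: s0,s2,s1,clk]
t=0: Δ0=1010 Δ1=1011 Δ2=1111 Δ3=0111 | 3Δ
t=1: Δ0=0111 Δ1=0110 | 1Δ
t=2: Δ0=0110 Δ1=0111 Δ2=0011 Δ3=1001 Δ4=1011 | 4Δ
t=3: Δ0=1011 Δ1=1010 | 1Δ
t=4: Δ0=1010 Δ1=1011 Δ2=1111 Δ3=0111 | 3Δ
t=5: Δ0=0111 Δ1=0110 | 1Δ
t=6: Δ0=0110 Δ1=0111 Δ2=0011 Δ3=1001 Δ4=1011 | 4Δ
t=7: Δ0=1011 Δ1=1010 | 1Δ
t=8: Δ0=1010 Δ1=1011 Δ2=1111 Δ3=0111 | 3Δ
t=9: Δ0=0111 Δ1=0110 | 1Δ
t=10: Δ0=0110 Δ1=0111 Δ2=0011 Δ3=1001 Δ4=1011 | 4Δ
t=11: Δ0=1011 Δ1=1010 | 1Δ
t=12: Δ0=1010 Δ1=1011 Δ2=1111 Δ3=0111 | 3Δ
t=13: Δ0=0111 Δ1=0110 | 1Δ
t=14: Δ0=0110 Δ1=0111 Δ2=0011 Δ3=1001 Δ4=1011 | 4Δ
t=15: Δ0=1011 Δ1=1010 | 1Δ
t=16: Δ0=1010 Δ1=1011 Δ2=1111 Δ3=0111 | 3Δ
t=17: Δ0=0111 Δ1=0110 | 1Δ

3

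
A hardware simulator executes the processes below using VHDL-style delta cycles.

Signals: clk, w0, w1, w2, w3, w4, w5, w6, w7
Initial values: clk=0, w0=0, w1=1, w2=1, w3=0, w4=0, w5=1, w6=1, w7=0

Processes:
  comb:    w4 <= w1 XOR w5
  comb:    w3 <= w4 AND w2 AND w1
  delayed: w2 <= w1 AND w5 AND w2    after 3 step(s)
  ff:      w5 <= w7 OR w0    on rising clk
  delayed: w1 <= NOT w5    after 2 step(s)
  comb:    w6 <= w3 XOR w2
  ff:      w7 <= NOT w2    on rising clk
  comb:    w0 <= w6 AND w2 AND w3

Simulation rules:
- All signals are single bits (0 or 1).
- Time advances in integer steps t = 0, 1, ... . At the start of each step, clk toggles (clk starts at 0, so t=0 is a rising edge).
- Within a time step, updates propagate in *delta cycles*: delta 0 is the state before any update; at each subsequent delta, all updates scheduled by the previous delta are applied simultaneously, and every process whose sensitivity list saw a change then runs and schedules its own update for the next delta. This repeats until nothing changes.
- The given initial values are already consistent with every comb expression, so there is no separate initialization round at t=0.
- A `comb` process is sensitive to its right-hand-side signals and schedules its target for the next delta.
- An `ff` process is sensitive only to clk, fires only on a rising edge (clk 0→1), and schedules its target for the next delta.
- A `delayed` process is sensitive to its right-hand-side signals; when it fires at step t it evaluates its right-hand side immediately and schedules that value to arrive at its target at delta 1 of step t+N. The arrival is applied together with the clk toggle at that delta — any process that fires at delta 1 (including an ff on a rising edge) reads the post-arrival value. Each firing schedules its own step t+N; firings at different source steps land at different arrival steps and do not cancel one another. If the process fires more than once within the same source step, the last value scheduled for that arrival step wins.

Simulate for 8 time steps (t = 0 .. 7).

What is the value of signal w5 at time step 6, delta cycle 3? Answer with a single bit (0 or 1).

1

t=0 Δ0: clk=0 w6=1 w0=0 w5=1 w1=1 w7=0 w2=1 w4=0 w3=0
  Δ1: clk:0→1
  Δ2: w5:1→0
  Δ3: w4:0→1
  Δ4: w3:0→1
  Δ5: w6:1→0, w0:0→1
  Δ6: w0:1→0
  (6Δ to stable)
t=1 Δ0: clk=1 w6=0 w0=0 w5=0 w1=1 w7=0 w2=1 w4=1 w3=1
  Δ1: clk:1→0
  (1Δ to stable)
t=2 Δ0: clk=0 w6=0 w0=0 w5=0 w1=1 w7=0 w2=1 w4=1 w3=1
  Δ1: clk:0→1
  (1Δ to stable)
t=3 Δ0: clk=1 w6=0 w0=0 w5=0 w1=1 w7=0 w2=1 w4=1 w3=1
  Δ1: clk:1→0, w2:1→0
  Δ2: w6:0→1, w3:1→0
  Δ3: w6:1→0
  (3Δ to stable)
t=4 Δ0: clk=0 w6=0 w0=0 w5=0 w1=1 w7=0 w2=0 w4=1 w3=0
  Δ1: clk:0→1
  Δ2: w7:0→1
  (2Δ to stable)
t=5 Δ0: clk=1 w6=0 w0=0 w5=0 w1=1 w7=1 w2=0 w4=1 w3=0
  Δ1: clk:1→0
  (1Δ to stable)
t=6 Δ0: clk=0 w6=0 w0=0 w5=0 w1=1 w7=1 w2=0 w4=1 w3=0
  Δ1: clk:0→1
  Δ2: w5:0→1
  Δ3: w4:1→0
  (3Δ to stable)
t=7 Δ0: clk=1 w6=0 w0=0 w5=1 w1=1 w7=1 w2=0 w4=0 w3=0
  Δ1: clk:1→0
  (1Δ to stable)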